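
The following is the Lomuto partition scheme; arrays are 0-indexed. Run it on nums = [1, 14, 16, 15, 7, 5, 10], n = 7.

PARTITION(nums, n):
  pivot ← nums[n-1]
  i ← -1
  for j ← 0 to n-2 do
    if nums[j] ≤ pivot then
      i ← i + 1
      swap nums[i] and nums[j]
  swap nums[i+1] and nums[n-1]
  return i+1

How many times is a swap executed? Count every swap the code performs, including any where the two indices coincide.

4

pivot=10, i=-1
j=0: 1≤10, i=0, swap(0,0) ⇒ [1, 14, 16, 15, 7, 5, 10]
j=1: 14>10, skip
j=2: 16>10, skip
j=3: 15>10, skip
j=4: 7≤10, i=1, swap(1,4) ⇒ [1, 7, 16, 15, 14, 5, 10]
j=5: 5≤10, i=2, swap(2,5) ⇒ [1, 7, 5, 15, 14, 16, 10]
swap(3,6) ⇒ [1, 7, 5, 10, 14, 16, 15]; return 3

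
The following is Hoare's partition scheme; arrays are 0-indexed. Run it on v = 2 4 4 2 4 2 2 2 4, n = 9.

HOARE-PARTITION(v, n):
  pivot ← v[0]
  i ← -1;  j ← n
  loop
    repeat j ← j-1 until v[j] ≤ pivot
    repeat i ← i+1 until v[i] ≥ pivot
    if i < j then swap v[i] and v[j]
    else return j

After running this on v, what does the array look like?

2 2 2 2 4 4 4 2 4

pivot = v[0] = 2; i = -1, j = 9
j→7 (v[7]=2≤2), i→0 (v[0]=2≥2); i<j, swap → 2 4 4 2 4 2 2 2 4
j→6 (v[6]=2≤2), i→1 (v[1]=4≥2); i<j, swap → 2 2 4 2 4 2 4 2 4
j→5 (v[5]=2≤2), i→2 (v[2]=4≥2); i<j, swap → 2 2 2 2 4 4 4 2 4
j→3, i→3; i≥j, return j=3. v = 2 2 2 2 4 4 4 2 4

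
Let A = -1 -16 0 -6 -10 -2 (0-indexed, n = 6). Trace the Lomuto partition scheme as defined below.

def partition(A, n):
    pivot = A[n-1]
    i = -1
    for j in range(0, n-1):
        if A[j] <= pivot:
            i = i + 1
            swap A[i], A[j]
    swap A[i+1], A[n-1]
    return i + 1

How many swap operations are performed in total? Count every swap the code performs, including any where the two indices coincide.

pivot=-2, i=-1
j=0: -1>-2, skip
j=1: -16≤-2, i=0, swap(0,1) ⇒ -16 -1 0 -6 -10 -2
j=2: 0>-2, skip
j=3: -6≤-2, i=1, swap(1,3) ⇒ -16 -6 0 -1 -10 -2
j=4: -10≤-2, i=2, swap(2,4) ⇒ -16 -6 -10 -1 0 -2
swap(3,5) ⇒ -16 -6 -10 -2 0 -1; return 3

4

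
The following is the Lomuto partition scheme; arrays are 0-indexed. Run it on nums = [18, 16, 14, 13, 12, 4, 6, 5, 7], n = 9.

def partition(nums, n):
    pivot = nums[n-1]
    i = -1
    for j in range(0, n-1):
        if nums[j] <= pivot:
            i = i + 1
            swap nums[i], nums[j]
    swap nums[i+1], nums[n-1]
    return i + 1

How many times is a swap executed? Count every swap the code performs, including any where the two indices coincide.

pivot = nums[8] = 7; i = -1
j=0: nums[0]=18 > 7 → no swap
j=1: nums[1]=16 > 7 → no swap
j=2: nums[2]=14 > 7 → no swap
j=3: nums[3]=13 > 7 → no swap
j=4: nums[4]=12 > 7 → no swap
j=5: nums[5]=4 ≤ 7 → i=0, swap nums[0],nums[5] → [4, 16, 14, 13, 12, 18, 6, 5, 7]
j=6: nums[6]=6 ≤ 7 → i=1, swap nums[1],nums[6] → [4, 6, 14, 13, 12, 18, 16, 5, 7]
j=7: nums[7]=5 ≤ 7 → i=2, swap nums[2],nums[7] → [4, 6, 5, 13, 12, 18, 16, 14, 7]
final swap nums[3],nums[8] → [4, 6, 5, 7, 12, 18, 16, 14, 13]; return 3

4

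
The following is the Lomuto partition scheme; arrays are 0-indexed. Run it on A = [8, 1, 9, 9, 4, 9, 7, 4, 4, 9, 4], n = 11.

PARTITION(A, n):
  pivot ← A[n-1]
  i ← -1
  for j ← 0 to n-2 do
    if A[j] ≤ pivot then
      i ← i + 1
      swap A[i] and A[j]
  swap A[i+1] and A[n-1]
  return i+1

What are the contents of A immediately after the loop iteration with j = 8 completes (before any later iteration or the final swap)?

pivot=4, i=-1
j=0: 8>4, skip
j=1: 1≤4, i=0, swap(0,1) ⇒ [1, 8, 9, 9, 4, 9, 7, 4, 4, 9, 4]
j=2: 9>4, skip
j=3: 9>4, skip
j=4: 4≤4, i=1, swap(1,4) ⇒ [1, 4, 9, 9, 8, 9, 7, 4, 4, 9, 4]
j=5: 9>4, skip
j=6: 7>4, skip
j=7: 4≤4, i=2, swap(2,7) ⇒ [1, 4, 4, 9, 8, 9, 7, 9, 4, 9, 4]
j=8: 4≤4, i=3, swap(3,8) ⇒ [1, 4, 4, 4, 8, 9, 7, 9, 9, 9, 4]
(after j=8) A = [1, 4, 4, 4, 8, 9, 7, 9, 9, 9, 4]

[1, 4, 4, 4, 8, 9, 7, 9, 9, 9, 4]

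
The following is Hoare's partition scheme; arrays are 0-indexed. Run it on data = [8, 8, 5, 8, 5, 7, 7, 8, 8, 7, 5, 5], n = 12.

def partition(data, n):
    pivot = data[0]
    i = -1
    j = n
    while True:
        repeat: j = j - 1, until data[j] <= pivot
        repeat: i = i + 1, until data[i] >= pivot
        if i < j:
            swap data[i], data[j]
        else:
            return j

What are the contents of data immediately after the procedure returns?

[5, 5, 5, 7, 5, 7, 7, 8, 8, 8, 8, 8]

pivot = data[0] = 8; i = -1, j = 12
j→11 (data[11]=5≤8), i→0 (data[0]=8≥8); i<j, swap → [5, 8, 5, 8, 5, 7, 7, 8, 8, 7, 5, 8]
j→10 (data[10]=5≤8), i→1 (data[1]=8≥8); i<j, swap → [5, 5, 5, 8, 5, 7, 7, 8, 8, 7, 8, 8]
j→9 (data[9]=7≤8), i→3 (data[3]=8≥8); i<j, swap → [5, 5, 5, 7, 5, 7, 7, 8, 8, 8, 8, 8]
j→8 (data[8]=8≤8), i→7 (data[7]=8≥8); i<j, swap → [5, 5, 5, 7, 5, 7, 7, 8, 8, 8, 8, 8]
j→7, i→8; i≥j, return j=7. data = [5, 5, 5, 7, 5, 7, 7, 8, 8, 8, 8, 8]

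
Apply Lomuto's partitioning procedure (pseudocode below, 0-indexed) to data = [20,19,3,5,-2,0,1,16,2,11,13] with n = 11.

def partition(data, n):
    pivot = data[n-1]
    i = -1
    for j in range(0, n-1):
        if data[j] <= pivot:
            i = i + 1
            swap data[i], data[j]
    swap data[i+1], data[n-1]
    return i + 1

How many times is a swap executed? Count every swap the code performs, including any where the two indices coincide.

pivot = data[10] = 13; i = -1
j=0: data[0]=20 > 13 → no swap
j=1: data[1]=19 > 13 → no swap
j=2: data[2]=3 ≤ 13 → i=0, swap data[0],data[2] → [3,19,20,5,-2,0,1,16,2,11,13]
j=3: data[3]=5 ≤ 13 → i=1, swap data[1],data[3] → [3,5,20,19,-2,0,1,16,2,11,13]
j=4: data[4]=-2 ≤ 13 → i=2, swap data[2],data[4] → [3,5,-2,19,20,0,1,16,2,11,13]
j=5: data[5]=0 ≤ 13 → i=3, swap data[3],data[5] → [3,5,-2,0,20,19,1,16,2,11,13]
j=6: data[6]=1 ≤ 13 → i=4, swap data[4],data[6] → [3,5,-2,0,1,19,20,16,2,11,13]
j=7: data[7]=16 > 13 → no swap
j=8: data[8]=2 ≤ 13 → i=5, swap data[5],data[8] → [3,5,-2,0,1,2,20,16,19,11,13]
j=9: data[9]=11 ≤ 13 → i=6, swap data[6],data[9] → [3,5,-2,0,1,2,11,16,19,20,13]
final swap data[7],data[10] → [3,5,-2,0,1,2,11,13,19,20,16]; return 7

8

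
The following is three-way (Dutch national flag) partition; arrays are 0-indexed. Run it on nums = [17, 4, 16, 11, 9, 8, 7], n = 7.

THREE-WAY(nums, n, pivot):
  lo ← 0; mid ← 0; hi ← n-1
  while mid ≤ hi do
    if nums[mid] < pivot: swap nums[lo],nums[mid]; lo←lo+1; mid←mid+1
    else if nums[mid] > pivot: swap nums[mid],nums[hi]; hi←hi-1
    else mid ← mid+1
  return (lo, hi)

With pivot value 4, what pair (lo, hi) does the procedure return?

(0, 0)

pivot = 4; lo=0, mid=0, hi=6
nums[mid]=17>4: swap nums[0],nums[6]; hi=5 → [7, 4, 16, 11, 9, 8, 17]
nums[mid]=7>4: swap nums[0],nums[5]; hi=4 → [8, 4, 16, 11, 9, 7, 17]
nums[mid]=8>4: swap nums[0],nums[4]; hi=3 → [9, 4, 16, 11, 8, 7, 17]
nums[mid]=9>4: swap nums[0],nums[3]; hi=2 → [11, 4, 16, 9, 8, 7, 17]
nums[mid]=11>4: swap nums[0],nums[2]; hi=1 → [16, 4, 11, 9, 8, 7, 17]
nums[mid]=16>4: swap nums[0],nums[1]; hi=0 → [4, 16, 11, 9, 8, 7, 17]
nums[mid]=4=4: mid=1
end: lo=0, hi=0; nums = [4, 16, 11, 9, 8, 7, 17]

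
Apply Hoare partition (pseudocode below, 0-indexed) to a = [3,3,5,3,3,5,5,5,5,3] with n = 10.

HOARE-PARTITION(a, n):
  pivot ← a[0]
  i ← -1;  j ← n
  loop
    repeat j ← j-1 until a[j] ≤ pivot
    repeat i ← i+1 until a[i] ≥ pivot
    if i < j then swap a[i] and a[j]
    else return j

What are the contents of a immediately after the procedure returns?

[3,3,3,5,3,5,5,5,5,3]

pivot=3
j stops at 9 (3), i stops at 0 (3); swap ⇒ [3,3,5,3,3,5,5,5,5,3]
j stops at 4 (3), i stops at 1 (3); swap ⇒ [3,3,5,3,3,5,5,5,5,3]
j stops at 3 (3), i stops at 2 (5); swap ⇒ [3,3,3,5,3,5,5,5,5,3]
j stops at 2, i stops at 3; i≥j ⇒ return 2. a=[3,3,3,5,3,5,5,5,5,3]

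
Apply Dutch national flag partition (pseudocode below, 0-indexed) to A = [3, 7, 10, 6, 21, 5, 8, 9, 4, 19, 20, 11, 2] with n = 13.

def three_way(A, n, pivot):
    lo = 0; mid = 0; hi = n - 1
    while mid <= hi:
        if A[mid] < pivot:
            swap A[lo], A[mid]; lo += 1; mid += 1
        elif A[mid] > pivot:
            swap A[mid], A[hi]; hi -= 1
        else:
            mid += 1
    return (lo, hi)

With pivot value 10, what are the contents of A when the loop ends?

pivot = 10; lo=0, mid=0, hi=12
A[mid]=3<10: swap A[0],A[0]; lo=1,mid=1 → [3, 7, 10, 6, 21, 5, 8, 9, 4, 19, 20, 11, 2]
A[mid]=7<10: swap A[1],A[1]; lo=2,mid=2 → [3, 7, 10, 6, 21, 5, 8, 9, 4, 19, 20, 11, 2]
A[mid]=10=10: mid=3
A[mid]=6<10: swap A[2],A[3]; lo=3,mid=4 → [3, 7, 6, 10, 21, 5, 8, 9, 4, 19, 20, 11, 2]
A[mid]=21>10: swap A[4],A[12]; hi=11 → [3, 7, 6, 10, 2, 5, 8, 9, 4, 19, 20, 11, 21]
A[mid]=2<10: swap A[3],A[4]; lo=4,mid=5 → [3, 7, 6, 2, 10, 5, 8, 9, 4, 19, 20, 11, 21]
A[mid]=5<10: swap A[4],A[5]; lo=5,mid=6 → [3, 7, 6, 2, 5, 10, 8, 9, 4, 19, 20, 11, 21]
A[mid]=8<10: swap A[5],A[6]; lo=6,mid=7 → [3, 7, 6, 2, 5, 8, 10, 9, 4, 19, 20, 11, 21]
A[mid]=9<10: swap A[6],A[7]; lo=7,mid=8 → [3, 7, 6, 2, 5, 8, 9, 10, 4, 19, 20, 11, 21]
A[mid]=4<10: swap A[7],A[8]; lo=8,mid=9 → [3, 7, 6, 2, 5, 8, 9, 4, 10, 19, 20, 11, 21]
A[mid]=19>10: swap A[9],A[11]; hi=10 → [3, 7, 6, 2, 5, 8, 9, 4, 10, 11, 20, 19, 21]
A[mid]=11>10: swap A[9],A[10]; hi=9 → [3, 7, 6, 2, 5, 8, 9, 4, 10, 20, 11, 19, 21]
A[mid]=20>10: swap A[9],A[9]; hi=8 → [3, 7, 6, 2, 5, 8, 9, 4, 10, 20, 11, 19, 21]
end: lo=8, hi=8; A = [3, 7, 6, 2, 5, 8, 9, 4, 10, 20, 11, 19, 21]

[3, 7, 6, 2, 5, 8, 9, 4, 10, 20, 11, 19, 21]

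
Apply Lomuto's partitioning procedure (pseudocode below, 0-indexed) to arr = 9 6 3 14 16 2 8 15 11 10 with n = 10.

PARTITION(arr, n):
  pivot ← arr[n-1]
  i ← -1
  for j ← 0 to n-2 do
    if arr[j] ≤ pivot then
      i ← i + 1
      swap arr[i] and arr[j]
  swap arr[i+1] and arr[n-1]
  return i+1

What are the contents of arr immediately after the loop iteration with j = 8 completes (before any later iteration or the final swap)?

9 6 3 2 8 14 16 15 11 10

pivot = arr[9] = 10; i = -1
j=0: arr[0]=9 ≤ 10 → i=0, swap arr[0],arr[0] (no change) → 9 6 3 14 16 2 8 15 11 10
j=1: arr[1]=6 ≤ 10 → i=1, swap arr[1],arr[1] (no change) → 9 6 3 14 16 2 8 15 11 10
j=2: arr[2]=3 ≤ 10 → i=2, swap arr[2],arr[2] (no change) → 9 6 3 14 16 2 8 15 11 10
j=3: arr[3]=14 > 10 → no swap
j=4: arr[4]=16 > 10 → no swap
j=5: arr[5]=2 ≤ 10 → i=3, swap arr[3],arr[5] → 9 6 3 2 16 14 8 15 11 10
j=6: arr[6]=8 ≤ 10 → i=4, swap arr[4],arr[6] → 9 6 3 2 8 14 16 15 11 10
j=7: arr[7]=15 > 10 → no swap
j=8: arr[8]=11 > 10 → no swap
(after j=8) arr = 9 6 3 2 8 14 16 15 11 10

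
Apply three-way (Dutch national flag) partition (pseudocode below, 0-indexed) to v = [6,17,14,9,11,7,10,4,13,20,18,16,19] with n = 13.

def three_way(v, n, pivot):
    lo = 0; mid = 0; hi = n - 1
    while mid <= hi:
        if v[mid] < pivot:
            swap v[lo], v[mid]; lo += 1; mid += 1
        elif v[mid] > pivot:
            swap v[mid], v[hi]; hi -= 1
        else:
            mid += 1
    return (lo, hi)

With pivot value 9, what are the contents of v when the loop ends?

pivot = 9; lo=0, mid=0, hi=12
v[mid]=6<9: swap v[0],v[0]; lo=1,mid=1 → [6,17,14,9,11,7,10,4,13,20,18,16,19]
v[mid]=17>9: swap v[1],v[12]; hi=11 → [6,19,14,9,11,7,10,4,13,20,18,16,17]
v[mid]=19>9: swap v[1],v[11]; hi=10 → [6,16,14,9,11,7,10,4,13,20,18,19,17]
v[mid]=16>9: swap v[1],v[10]; hi=9 → [6,18,14,9,11,7,10,4,13,20,16,19,17]
v[mid]=18>9: swap v[1],v[9]; hi=8 → [6,20,14,9,11,7,10,4,13,18,16,19,17]
v[mid]=20>9: swap v[1],v[8]; hi=7 → [6,13,14,9,11,7,10,4,20,18,16,19,17]
v[mid]=13>9: swap v[1],v[7]; hi=6 → [6,4,14,9,11,7,10,13,20,18,16,19,17]
v[mid]=4<9: swap v[1],v[1]; lo=2,mid=2 → [6,4,14,9,11,7,10,13,20,18,16,19,17]
v[mid]=14>9: swap v[2],v[6]; hi=5 → [6,4,10,9,11,7,14,13,20,18,16,19,17]
v[mid]=10>9: swap v[2],v[5]; hi=4 → [6,4,7,9,11,10,14,13,20,18,16,19,17]
v[mid]=7<9: swap v[2],v[2]; lo=3,mid=3 → [6,4,7,9,11,10,14,13,20,18,16,19,17]
v[mid]=9=9: mid=4
v[mid]=11>9: swap v[4],v[4]; hi=3 → [6,4,7,9,11,10,14,13,20,18,16,19,17]
end: lo=3, hi=3; v = [6,4,7,9,11,10,14,13,20,18,16,19,17]

[6,4,7,9,11,10,14,13,20,18,16,19,17]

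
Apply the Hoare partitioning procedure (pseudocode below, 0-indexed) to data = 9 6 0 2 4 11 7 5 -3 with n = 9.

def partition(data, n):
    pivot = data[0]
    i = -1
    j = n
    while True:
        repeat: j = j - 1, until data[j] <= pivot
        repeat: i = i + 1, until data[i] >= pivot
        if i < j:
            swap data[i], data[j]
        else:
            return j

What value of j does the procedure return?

6

pivot=9
j stops at 8 (-3), i stops at 0 (9); swap ⇒ -3 6 0 2 4 11 7 5 9
j stops at 7 (5), i stops at 5 (11); swap ⇒ -3 6 0 2 4 5 7 11 9
j stops at 6, i stops at 7; i≥j ⇒ return 6. data=-3 6 0 2 4 5 7 11 9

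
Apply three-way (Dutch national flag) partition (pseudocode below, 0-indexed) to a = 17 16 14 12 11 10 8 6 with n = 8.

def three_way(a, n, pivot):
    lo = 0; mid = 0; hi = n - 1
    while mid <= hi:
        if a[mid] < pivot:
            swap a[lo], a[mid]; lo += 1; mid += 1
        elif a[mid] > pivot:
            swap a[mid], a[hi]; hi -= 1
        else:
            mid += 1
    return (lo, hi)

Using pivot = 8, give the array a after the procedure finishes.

lo=0 mid=0 hi=7
17>8: swap(0,7), hi=6 ⇒ 6 16 14 12 11 10 8 17
6<8: swap(0,0), lo=1 mid=1 ⇒ 6 16 14 12 11 10 8 17
16>8: swap(1,6), hi=5 ⇒ 6 8 14 12 11 10 16 17
8=8: mid=2
14>8: swap(2,5), hi=4 ⇒ 6 8 10 12 11 14 16 17
10>8: swap(2,4), hi=3 ⇒ 6 8 11 12 10 14 16 17
11>8: swap(2,3), hi=2 ⇒ 6 8 12 11 10 14 16 17
12>8: swap(2,2), hi=1 ⇒ 6 8 12 11 10 14 16 17
done. lo=1 hi=1; a=6 8 12 11 10 14 16 17

6 8 12 11 10 14 16 17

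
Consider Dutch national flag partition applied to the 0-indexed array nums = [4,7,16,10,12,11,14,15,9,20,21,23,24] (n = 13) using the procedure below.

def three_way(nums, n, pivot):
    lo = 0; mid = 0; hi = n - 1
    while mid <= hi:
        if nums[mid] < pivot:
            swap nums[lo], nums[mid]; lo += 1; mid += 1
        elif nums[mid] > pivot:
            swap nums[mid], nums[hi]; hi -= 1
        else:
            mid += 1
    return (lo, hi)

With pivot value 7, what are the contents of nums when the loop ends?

[4,7,10,12,11,14,15,9,20,21,23,24,16]

pivot = 7; lo=0, mid=0, hi=12
nums[mid]=4<7: swap nums[0],nums[0]; lo=1,mid=1 → [4,7,16,10,12,11,14,15,9,20,21,23,24]
nums[mid]=7=7: mid=2
nums[mid]=16>7: swap nums[2],nums[12]; hi=11 → [4,7,24,10,12,11,14,15,9,20,21,23,16]
nums[mid]=24>7: swap nums[2],nums[11]; hi=10 → [4,7,23,10,12,11,14,15,9,20,21,24,16]
nums[mid]=23>7: swap nums[2],nums[10]; hi=9 → [4,7,21,10,12,11,14,15,9,20,23,24,16]
nums[mid]=21>7: swap nums[2],nums[9]; hi=8 → [4,7,20,10,12,11,14,15,9,21,23,24,16]
nums[mid]=20>7: swap nums[2],nums[8]; hi=7 → [4,7,9,10,12,11,14,15,20,21,23,24,16]
nums[mid]=9>7: swap nums[2],nums[7]; hi=6 → [4,7,15,10,12,11,14,9,20,21,23,24,16]
nums[mid]=15>7: swap nums[2],nums[6]; hi=5 → [4,7,14,10,12,11,15,9,20,21,23,24,16]
nums[mid]=14>7: swap nums[2],nums[5]; hi=4 → [4,7,11,10,12,14,15,9,20,21,23,24,16]
nums[mid]=11>7: swap nums[2],nums[4]; hi=3 → [4,7,12,10,11,14,15,9,20,21,23,24,16]
nums[mid]=12>7: swap nums[2],nums[3]; hi=2 → [4,7,10,12,11,14,15,9,20,21,23,24,16]
nums[mid]=10>7: swap nums[2],nums[2]; hi=1 → [4,7,10,12,11,14,15,9,20,21,23,24,16]
end: lo=1, hi=1; nums = [4,7,10,12,11,14,15,9,20,21,23,24,16]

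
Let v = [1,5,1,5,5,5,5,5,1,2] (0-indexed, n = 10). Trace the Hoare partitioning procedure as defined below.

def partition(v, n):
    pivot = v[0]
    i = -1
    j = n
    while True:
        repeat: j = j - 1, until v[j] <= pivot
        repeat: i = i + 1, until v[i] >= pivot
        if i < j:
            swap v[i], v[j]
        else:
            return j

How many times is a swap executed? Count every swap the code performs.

2

pivot = v[0] = 1; i = -1, j = 10
j→8 (v[8]=1≤1), i→0 (v[0]=1≥1); i<j, swap → [1,5,1,5,5,5,5,5,1,2]
j→2 (v[2]=1≤1), i→1 (v[1]=5≥1); i<j, swap → [1,1,5,5,5,5,5,5,1,2]
j→1, i→2; i≥j, return j=1. v = [1,1,5,5,5,5,5,5,1,2]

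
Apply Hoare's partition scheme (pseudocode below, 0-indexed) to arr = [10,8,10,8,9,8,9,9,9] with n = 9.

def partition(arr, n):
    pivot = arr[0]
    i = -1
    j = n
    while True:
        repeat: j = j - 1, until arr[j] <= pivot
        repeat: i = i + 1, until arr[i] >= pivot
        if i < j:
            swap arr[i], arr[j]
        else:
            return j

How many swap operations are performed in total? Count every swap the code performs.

2

pivot=10
j stops at 8 (9), i stops at 0 (10); swap ⇒ [9,8,10,8,9,8,9,9,10]
j stops at 7 (9), i stops at 2 (10); swap ⇒ [9,8,9,8,9,8,9,10,10]
j stops at 6, i stops at 7; i≥j ⇒ return 6. arr=[9,8,9,8,9,8,9,10,10]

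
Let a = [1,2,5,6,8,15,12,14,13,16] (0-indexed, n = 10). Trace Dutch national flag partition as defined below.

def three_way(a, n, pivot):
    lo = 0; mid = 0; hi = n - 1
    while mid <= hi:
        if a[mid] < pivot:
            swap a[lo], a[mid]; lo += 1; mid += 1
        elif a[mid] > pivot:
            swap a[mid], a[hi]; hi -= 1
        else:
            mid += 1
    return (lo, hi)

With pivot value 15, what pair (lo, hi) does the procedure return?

(8, 8)

lo=0 mid=0 hi=9
1<15: swap(0,0), lo=1 mid=1 ⇒ [1,2,5,6,8,15,12,14,13,16]
2<15: swap(1,1), lo=2 mid=2 ⇒ [1,2,5,6,8,15,12,14,13,16]
5<15: swap(2,2), lo=3 mid=3 ⇒ [1,2,5,6,8,15,12,14,13,16]
6<15: swap(3,3), lo=4 mid=4 ⇒ [1,2,5,6,8,15,12,14,13,16]
8<15: swap(4,4), lo=5 mid=5 ⇒ [1,2,5,6,8,15,12,14,13,16]
15=15: mid=6
12<15: swap(5,6), lo=6 mid=7 ⇒ [1,2,5,6,8,12,15,14,13,16]
14<15: swap(6,7), lo=7 mid=8 ⇒ [1,2,5,6,8,12,14,15,13,16]
13<15: swap(7,8), lo=8 mid=9 ⇒ [1,2,5,6,8,12,14,13,15,16]
16>15: swap(9,9), hi=8 ⇒ [1,2,5,6,8,12,14,13,15,16]
done. lo=8 hi=8; a=[1,2,5,6,8,12,14,13,15,16]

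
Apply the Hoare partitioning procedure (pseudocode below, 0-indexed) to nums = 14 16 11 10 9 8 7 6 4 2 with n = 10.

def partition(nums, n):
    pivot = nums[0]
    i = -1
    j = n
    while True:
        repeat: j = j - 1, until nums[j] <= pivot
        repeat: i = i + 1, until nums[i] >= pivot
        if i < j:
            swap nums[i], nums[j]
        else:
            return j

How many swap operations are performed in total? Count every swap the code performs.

2

pivot = nums[0] = 14; i = -1, j = 10
j→9 (nums[9]=2≤14), i→0 (nums[0]=14≥14); i<j, swap → 2 16 11 10 9 8 7 6 4 14
j→8 (nums[8]=4≤14), i→1 (nums[1]=16≥14); i<j, swap → 2 4 11 10 9 8 7 6 16 14
j→7, i→8; i≥j, return j=7. nums = 2 4 11 10 9 8 7 6 16 14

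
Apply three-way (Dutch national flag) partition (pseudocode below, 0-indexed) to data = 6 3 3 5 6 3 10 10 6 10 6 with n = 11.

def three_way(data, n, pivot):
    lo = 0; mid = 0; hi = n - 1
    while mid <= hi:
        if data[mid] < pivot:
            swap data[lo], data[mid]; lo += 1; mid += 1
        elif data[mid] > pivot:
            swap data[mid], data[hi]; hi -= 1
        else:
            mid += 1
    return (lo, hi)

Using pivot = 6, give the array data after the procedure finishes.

pivot = 6; lo=0, mid=0, hi=10
data[mid]=6=6: mid=1
data[mid]=3<6: swap data[0],data[1]; lo=1,mid=2 → 3 6 3 5 6 3 10 10 6 10 6
data[mid]=3<6: swap data[1],data[2]; lo=2,mid=3 → 3 3 6 5 6 3 10 10 6 10 6
data[mid]=5<6: swap data[2],data[3]; lo=3,mid=4 → 3 3 5 6 6 3 10 10 6 10 6
data[mid]=6=6: mid=5
data[mid]=3<6: swap data[3],data[5]; lo=4,mid=6 → 3 3 5 3 6 6 10 10 6 10 6
data[mid]=10>6: swap data[6],data[10]; hi=9 → 3 3 5 3 6 6 6 10 6 10 10
data[mid]=6=6: mid=7
data[mid]=10>6: swap data[7],data[9]; hi=8 → 3 3 5 3 6 6 6 10 6 10 10
data[mid]=10>6: swap data[7],data[8]; hi=7 → 3 3 5 3 6 6 6 6 10 10 10
data[mid]=6=6: mid=8
end: lo=4, hi=7; data = 3 3 5 3 6 6 6 6 10 10 10

3 3 5 3 6 6 6 6 10 10 10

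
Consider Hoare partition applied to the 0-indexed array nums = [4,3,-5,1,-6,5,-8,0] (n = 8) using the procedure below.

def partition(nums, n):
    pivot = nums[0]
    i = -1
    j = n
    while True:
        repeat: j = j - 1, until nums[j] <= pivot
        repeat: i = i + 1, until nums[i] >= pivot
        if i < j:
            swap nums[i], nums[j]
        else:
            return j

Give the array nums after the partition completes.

[0,3,-5,1,-6,-8,5,4]

pivot = nums[0] = 4; i = -1, j = 8
j→7 (nums[7]=0≤4), i→0 (nums[0]=4≥4); i<j, swap → [0,3,-5,1,-6,5,-8,4]
j→6 (nums[6]=-8≤4), i→5 (nums[5]=5≥4); i<j, swap → [0,3,-5,1,-6,-8,5,4]
j→5, i→6; i≥j, return j=5. nums = [0,3,-5,1,-6,-8,5,4]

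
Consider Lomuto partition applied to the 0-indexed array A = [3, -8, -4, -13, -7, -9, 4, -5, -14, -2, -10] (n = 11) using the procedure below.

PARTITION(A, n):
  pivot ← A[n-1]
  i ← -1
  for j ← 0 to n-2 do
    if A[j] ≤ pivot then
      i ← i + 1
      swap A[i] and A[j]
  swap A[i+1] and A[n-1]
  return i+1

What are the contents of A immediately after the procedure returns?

pivot=-10, i=-1
j=0: 3>-10, skip
j=1: -8>-10, skip
j=2: -4>-10, skip
j=3: -13≤-10, i=0, swap(0,3) ⇒ [-13, -8, -4, 3, -7, -9, 4, -5, -14, -2, -10]
j=4: -7>-10, skip
j=5: -9>-10, skip
j=6: 4>-10, skip
j=7: -5>-10, skip
j=8: -14≤-10, i=1, swap(1,8) ⇒ [-13, -14, -4, 3, -7, -9, 4, -5, -8, -2, -10]
j=9: -2>-10, skip
swap(2,10) ⇒ [-13, -14, -10, 3, -7, -9, 4, -5, -8, -2, -4]; return 2

[-13, -14, -10, 3, -7, -9, 4, -5, -8, -2, -4]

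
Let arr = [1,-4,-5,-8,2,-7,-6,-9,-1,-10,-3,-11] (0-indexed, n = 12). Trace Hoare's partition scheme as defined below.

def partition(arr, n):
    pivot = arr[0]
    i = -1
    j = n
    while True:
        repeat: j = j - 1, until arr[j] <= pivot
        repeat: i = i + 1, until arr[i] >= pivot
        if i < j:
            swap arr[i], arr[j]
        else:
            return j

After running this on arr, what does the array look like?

[-11,-4,-5,-8,-3,-7,-6,-9,-1,-10,2,1]

pivot=1
j stops at 11 (-11), i stops at 0 (1); swap ⇒ [-11,-4,-5,-8,2,-7,-6,-9,-1,-10,-3,1]
j stops at 10 (-3), i stops at 4 (2); swap ⇒ [-11,-4,-5,-8,-3,-7,-6,-9,-1,-10,2,1]
j stops at 9, i stops at 10; i≥j ⇒ return 9. arr=[-11,-4,-5,-8,-3,-7,-6,-9,-1,-10,2,1]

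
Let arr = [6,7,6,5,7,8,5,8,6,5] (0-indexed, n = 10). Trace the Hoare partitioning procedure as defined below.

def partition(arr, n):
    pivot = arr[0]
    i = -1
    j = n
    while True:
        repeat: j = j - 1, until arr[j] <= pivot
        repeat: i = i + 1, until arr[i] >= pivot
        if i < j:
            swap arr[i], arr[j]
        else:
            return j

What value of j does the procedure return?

3

pivot = arr[0] = 6; i = -1, j = 10
j→9 (arr[9]=5≤6), i→0 (arr[0]=6≥6); i<j, swap → [5,7,6,5,7,8,5,8,6,6]
j→8 (arr[8]=6≤6), i→1 (arr[1]=7≥6); i<j, swap → [5,6,6,5,7,8,5,8,7,6]
j→6 (arr[6]=5≤6), i→2 (arr[2]=6≥6); i<j, swap → [5,6,5,5,7,8,6,8,7,6]
j→3, i→4; i≥j, return j=3. arr = [5,6,5,5,7,8,6,8,7,6]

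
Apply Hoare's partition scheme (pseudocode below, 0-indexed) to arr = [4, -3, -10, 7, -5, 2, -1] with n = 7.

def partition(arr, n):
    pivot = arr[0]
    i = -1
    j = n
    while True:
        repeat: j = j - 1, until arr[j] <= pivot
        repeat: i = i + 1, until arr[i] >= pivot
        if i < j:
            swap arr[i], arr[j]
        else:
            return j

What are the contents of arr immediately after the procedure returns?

[-1, -3, -10, 2, -5, 7, 4]

pivot=4
j stops at 6 (-1), i stops at 0 (4); swap ⇒ [-1, -3, -10, 7, -5, 2, 4]
j stops at 5 (2), i stops at 3 (7); swap ⇒ [-1, -3, -10, 2, -5, 7, 4]
j stops at 4, i stops at 5; i≥j ⇒ return 4. arr=[-1, -3, -10, 2, -5, 7, 4]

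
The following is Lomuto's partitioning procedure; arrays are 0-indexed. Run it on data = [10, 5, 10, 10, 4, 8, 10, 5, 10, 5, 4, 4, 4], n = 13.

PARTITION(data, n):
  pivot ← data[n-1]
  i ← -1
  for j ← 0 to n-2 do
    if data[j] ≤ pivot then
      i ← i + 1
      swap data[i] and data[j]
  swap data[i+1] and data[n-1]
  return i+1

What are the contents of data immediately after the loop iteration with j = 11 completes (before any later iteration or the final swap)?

[4, 4, 4, 10, 10, 8, 10, 5, 10, 5, 5, 10, 4]

pivot = data[12] = 4; i = -1
j=0: data[0]=10 > 4 → no swap
j=1: data[1]=5 > 4 → no swap
j=2: data[2]=10 > 4 → no swap
j=3: data[3]=10 > 4 → no swap
j=4: data[4]=4 ≤ 4 → i=0, swap data[0],data[4] → [4, 5, 10, 10, 10, 8, 10, 5, 10, 5, 4, 4, 4]
j=5: data[5]=8 > 4 → no swap
j=6: data[6]=10 > 4 → no swap
j=7: data[7]=5 > 4 → no swap
j=8: data[8]=10 > 4 → no swap
j=9: data[9]=5 > 4 → no swap
j=10: data[10]=4 ≤ 4 → i=1, swap data[1],data[10] → [4, 4, 10, 10, 10, 8, 10, 5, 10, 5, 5, 4, 4]
j=11: data[11]=4 ≤ 4 → i=2, swap data[2],data[11] → [4, 4, 4, 10, 10, 8, 10, 5, 10, 5, 5, 10, 4]
(after j=11) data = [4, 4, 4, 10, 10, 8, 10, 5, 10, 5, 5, 10, 4]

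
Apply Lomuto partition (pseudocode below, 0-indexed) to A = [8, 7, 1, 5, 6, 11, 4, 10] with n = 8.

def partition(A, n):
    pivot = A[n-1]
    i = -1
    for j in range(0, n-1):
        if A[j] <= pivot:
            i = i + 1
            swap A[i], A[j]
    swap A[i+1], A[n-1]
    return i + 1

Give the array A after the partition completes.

[8, 7, 1, 5, 6, 4, 10, 11]

pivot = A[7] = 10; i = -1
j=0: A[0]=8 ≤ 10 → i=0, swap A[0],A[0] (no change) → [8, 7, 1, 5, 6, 11, 4, 10]
j=1: A[1]=7 ≤ 10 → i=1, swap A[1],A[1] (no change) → [8, 7, 1, 5, 6, 11, 4, 10]
j=2: A[2]=1 ≤ 10 → i=2, swap A[2],A[2] (no change) → [8, 7, 1, 5, 6, 11, 4, 10]
j=3: A[3]=5 ≤ 10 → i=3, swap A[3],A[3] (no change) → [8, 7, 1, 5, 6, 11, 4, 10]
j=4: A[4]=6 ≤ 10 → i=4, swap A[4],A[4] (no change) → [8, 7, 1, 5, 6, 11, 4, 10]
j=5: A[5]=11 > 10 → no swap
j=6: A[6]=4 ≤ 10 → i=5, swap A[5],A[6] → [8, 7, 1, 5, 6, 4, 11, 10]
final swap A[6],A[7] → [8, 7, 1, 5, 6, 4, 10, 11]; return 6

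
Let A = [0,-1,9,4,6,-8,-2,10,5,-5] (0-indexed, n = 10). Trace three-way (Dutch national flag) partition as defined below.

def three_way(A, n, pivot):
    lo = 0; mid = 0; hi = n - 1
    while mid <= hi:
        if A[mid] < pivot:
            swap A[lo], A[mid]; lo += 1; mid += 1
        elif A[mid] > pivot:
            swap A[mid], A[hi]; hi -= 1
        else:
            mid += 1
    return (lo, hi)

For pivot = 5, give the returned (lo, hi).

pivot = 5; lo=0, mid=0, hi=9
A[mid]=0<5: swap A[0],A[0]; lo=1,mid=1 → [0,-1,9,4,6,-8,-2,10,5,-5]
A[mid]=-1<5: swap A[1],A[1]; lo=2,mid=2 → [0,-1,9,4,6,-8,-2,10,5,-5]
A[mid]=9>5: swap A[2],A[9]; hi=8 → [0,-1,-5,4,6,-8,-2,10,5,9]
A[mid]=-5<5: swap A[2],A[2]; lo=3,mid=3 → [0,-1,-5,4,6,-8,-2,10,5,9]
A[mid]=4<5: swap A[3],A[3]; lo=4,mid=4 → [0,-1,-5,4,6,-8,-2,10,5,9]
A[mid]=6>5: swap A[4],A[8]; hi=7 → [0,-1,-5,4,5,-8,-2,10,6,9]
A[mid]=5=5: mid=5
A[mid]=-8<5: swap A[4],A[5]; lo=5,mid=6 → [0,-1,-5,4,-8,5,-2,10,6,9]
A[mid]=-2<5: swap A[5],A[6]; lo=6,mid=7 → [0,-1,-5,4,-8,-2,5,10,6,9]
A[mid]=10>5: swap A[7],A[7]; hi=6 → [0,-1,-5,4,-8,-2,5,10,6,9]
end: lo=6, hi=6; A = [0,-1,-5,4,-8,-2,5,10,6,9]

(6, 6)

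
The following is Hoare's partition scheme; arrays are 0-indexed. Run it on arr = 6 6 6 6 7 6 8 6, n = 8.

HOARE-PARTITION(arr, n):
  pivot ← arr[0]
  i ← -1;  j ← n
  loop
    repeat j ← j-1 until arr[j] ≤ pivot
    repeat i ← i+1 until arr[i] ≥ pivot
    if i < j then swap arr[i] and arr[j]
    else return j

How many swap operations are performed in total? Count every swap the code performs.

3

pivot = arr[0] = 6; i = -1, j = 8
j→7 (arr[7]=6≤6), i→0 (arr[0]=6≥6); i<j, swap → 6 6 6 6 7 6 8 6
j→5 (arr[5]=6≤6), i→1 (arr[1]=6≥6); i<j, swap → 6 6 6 6 7 6 8 6
j→3 (arr[3]=6≤6), i→2 (arr[2]=6≥6); i<j, swap → 6 6 6 6 7 6 8 6
j→2, i→3; i≥j, return j=2. arr = 6 6 6 6 7 6 8 6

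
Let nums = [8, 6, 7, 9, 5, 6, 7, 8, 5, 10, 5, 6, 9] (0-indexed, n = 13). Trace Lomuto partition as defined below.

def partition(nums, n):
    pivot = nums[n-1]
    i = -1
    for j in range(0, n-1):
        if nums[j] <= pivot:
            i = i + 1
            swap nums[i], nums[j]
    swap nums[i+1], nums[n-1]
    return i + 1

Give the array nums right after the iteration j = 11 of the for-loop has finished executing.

pivot = nums[12] = 9; i = -1
j=0: nums[0]=8 ≤ 9 → i=0, swap nums[0],nums[0] (no change) → [8, 6, 7, 9, 5, 6, 7, 8, 5, 10, 5, 6, 9]
j=1: nums[1]=6 ≤ 9 → i=1, swap nums[1],nums[1] (no change) → [8, 6, 7, 9, 5, 6, 7, 8, 5, 10, 5, 6, 9]
j=2: nums[2]=7 ≤ 9 → i=2, swap nums[2],nums[2] (no change) → [8, 6, 7, 9, 5, 6, 7, 8, 5, 10, 5, 6, 9]
j=3: nums[3]=9 ≤ 9 → i=3, swap nums[3],nums[3] (no change) → [8, 6, 7, 9, 5, 6, 7, 8, 5, 10, 5, 6, 9]
j=4: nums[4]=5 ≤ 9 → i=4, swap nums[4],nums[4] (no change) → [8, 6, 7, 9, 5, 6, 7, 8, 5, 10, 5, 6, 9]
j=5: nums[5]=6 ≤ 9 → i=5, swap nums[5],nums[5] (no change) → [8, 6, 7, 9, 5, 6, 7, 8, 5, 10, 5, 6, 9]
j=6: nums[6]=7 ≤ 9 → i=6, swap nums[6],nums[6] (no change) → [8, 6, 7, 9, 5, 6, 7, 8, 5, 10, 5, 6, 9]
j=7: nums[7]=8 ≤ 9 → i=7, swap nums[7],nums[7] (no change) → [8, 6, 7, 9, 5, 6, 7, 8, 5, 10, 5, 6, 9]
j=8: nums[8]=5 ≤ 9 → i=8, swap nums[8],nums[8] (no change) → [8, 6, 7, 9, 5, 6, 7, 8, 5, 10, 5, 6, 9]
j=9: nums[9]=10 > 9 → no swap
j=10: nums[10]=5 ≤ 9 → i=9, swap nums[9],nums[10] → [8, 6, 7, 9, 5, 6, 7, 8, 5, 5, 10, 6, 9]
j=11: nums[11]=6 ≤ 9 → i=10, swap nums[10],nums[11] → [8, 6, 7, 9, 5, 6, 7, 8, 5, 5, 6, 10, 9]
(after j=11) nums = [8, 6, 7, 9, 5, 6, 7, 8, 5, 5, 6, 10, 9]

[8, 6, 7, 9, 5, 6, 7, 8, 5, 5, 6, 10, 9]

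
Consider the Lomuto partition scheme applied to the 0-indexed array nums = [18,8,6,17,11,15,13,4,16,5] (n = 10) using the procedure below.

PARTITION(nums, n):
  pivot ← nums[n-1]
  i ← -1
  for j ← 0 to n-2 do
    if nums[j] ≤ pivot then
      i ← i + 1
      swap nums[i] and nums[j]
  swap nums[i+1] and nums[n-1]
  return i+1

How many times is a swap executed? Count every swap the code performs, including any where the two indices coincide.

pivot=5, i=-1
j=0: 18>5, skip
j=1: 8>5, skip
j=2: 6>5, skip
j=3: 17>5, skip
j=4: 11>5, skip
j=5: 15>5, skip
j=6: 13>5, skip
j=7: 4≤5, i=0, swap(0,7) ⇒ [4,8,6,17,11,15,13,18,16,5]
j=8: 16>5, skip
swap(1,9) ⇒ [4,5,6,17,11,15,13,18,16,8]; return 1

2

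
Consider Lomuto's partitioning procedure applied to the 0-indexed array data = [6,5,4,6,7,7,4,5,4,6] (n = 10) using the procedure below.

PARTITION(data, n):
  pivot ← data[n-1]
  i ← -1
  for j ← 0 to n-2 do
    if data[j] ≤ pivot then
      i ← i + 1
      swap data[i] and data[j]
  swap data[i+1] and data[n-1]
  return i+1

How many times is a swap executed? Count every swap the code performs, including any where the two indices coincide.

8

pivot=6, i=-1
j=0: 6≤6, i=0, swap(0,0) ⇒ [6,5,4,6,7,7,4,5,4,6]
j=1: 5≤6, i=1, swap(1,1) ⇒ [6,5,4,6,7,7,4,5,4,6]
j=2: 4≤6, i=2, swap(2,2) ⇒ [6,5,4,6,7,7,4,5,4,6]
j=3: 6≤6, i=3, swap(3,3) ⇒ [6,5,4,6,7,7,4,5,4,6]
j=4: 7>6, skip
j=5: 7>6, skip
j=6: 4≤6, i=4, swap(4,6) ⇒ [6,5,4,6,4,7,7,5,4,6]
j=7: 5≤6, i=5, swap(5,7) ⇒ [6,5,4,6,4,5,7,7,4,6]
j=8: 4≤6, i=6, swap(6,8) ⇒ [6,5,4,6,4,5,4,7,7,6]
swap(7,9) ⇒ [6,5,4,6,4,5,4,6,7,7]; return 7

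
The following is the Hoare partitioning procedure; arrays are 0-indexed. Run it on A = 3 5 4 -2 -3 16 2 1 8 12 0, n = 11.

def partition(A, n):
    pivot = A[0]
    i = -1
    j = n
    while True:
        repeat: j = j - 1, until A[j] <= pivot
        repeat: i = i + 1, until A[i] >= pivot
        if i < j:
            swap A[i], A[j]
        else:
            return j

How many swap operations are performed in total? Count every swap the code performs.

pivot = A[0] = 3; i = -1, j = 11
j→10 (A[10]=0≤3), i→0 (A[0]=3≥3); i<j, swap → 0 5 4 -2 -3 16 2 1 8 12 3
j→7 (A[7]=1≤3), i→1 (A[1]=5≥3); i<j, swap → 0 1 4 -2 -3 16 2 5 8 12 3
j→6 (A[6]=2≤3), i→2 (A[2]=4≥3); i<j, swap → 0 1 2 -2 -3 16 4 5 8 12 3
j→4, i→5; i≥j, return j=4. A = 0 1 2 -2 -3 16 4 5 8 12 3

3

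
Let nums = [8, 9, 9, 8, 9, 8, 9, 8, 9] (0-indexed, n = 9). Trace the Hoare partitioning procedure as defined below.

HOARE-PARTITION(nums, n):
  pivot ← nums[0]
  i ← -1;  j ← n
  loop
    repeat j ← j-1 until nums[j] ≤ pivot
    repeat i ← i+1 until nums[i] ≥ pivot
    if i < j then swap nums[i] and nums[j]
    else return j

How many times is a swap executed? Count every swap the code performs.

3

pivot=8
j stops at 7 (8), i stops at 0 (8); swap ⇒ [8, 9, 9, 8, 9, 8, 9, 8, 9]
j stops at 5 (8), i stops at 1 (9); swap ⇒ [8, 8, 9, 8, 9, 9, 9, 8, 9]
j stops at 3 (8), i stops at 2 (9); swap ⇒ [8, 8, 8, 9, 9, 9, 9, 8, 9]
j stops at 2, i stops at 3; i≥j ⇒ return 2. nums=[8, 8, 8, 9, 9, 9, 9, 8, 9]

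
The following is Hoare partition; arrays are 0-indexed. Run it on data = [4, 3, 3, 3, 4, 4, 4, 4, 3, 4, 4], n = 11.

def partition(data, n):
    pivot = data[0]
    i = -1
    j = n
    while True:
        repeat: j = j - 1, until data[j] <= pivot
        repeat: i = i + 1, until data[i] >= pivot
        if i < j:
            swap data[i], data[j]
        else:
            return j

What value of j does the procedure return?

pivot = data[0] = 4; i = -1, j = 11
j→10 (data[10]=4≤4), i→0 (data[0]=4≥4); i<j, swap → [4, 3, 3, 3, 4, 4, 4, 4, 3, 4, 4]
j→9 (data[9]=4≤4), i→4 (data[4]=4≥4); i<j, swap → [4, 3, 3, 3, 4, 4, 4, 4, 3, 4, 4]
j→8 (data[8]=3≤4), i→5 (data[5]=4≥4); i<j, swap → [4, 3, 3, 3, 4, 3, 4, 4, 4, 4, 4]
j→7 (data[7]=4≤4), i→6 (data[6]=4≥4); i<j, swap → [4, 3, 3, 3, 4, 3, 4, 4, 4, 4, 4]
j→6, i→7; i≥j, return j=6. data = [4, 3, 3, 3, 4, 3, 4, 4, 4, 4, 4]

6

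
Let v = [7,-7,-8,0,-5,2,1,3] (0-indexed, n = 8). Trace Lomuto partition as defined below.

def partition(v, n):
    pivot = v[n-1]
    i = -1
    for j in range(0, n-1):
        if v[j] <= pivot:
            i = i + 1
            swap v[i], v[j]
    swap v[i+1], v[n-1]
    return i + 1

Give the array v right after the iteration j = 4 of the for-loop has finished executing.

[-7,-8,0,-5,7,2,1,3]

pivot=3, i=-1
j=0: 7>3, skip
j=1: -7≤3, i=0, swap(0,1) ⇒ [-7,7,-8,0,-5,2,1,3]
j=2: -8≤3, i=1, swap(1,2) ⇒ [-7,-8,7,0,-5,2,1,3]
j=3: 0≤3, i=2, swap(2,3) ⇒ [-7,-8,0,7,-5,2,1,3]
j=4: -5≤3, i=3, swap(3,4) ⇒ [-7,-8,0,-5,7,2,1,3]
(after j=4) v = [-7,-8,0,-5,7,2,1,3]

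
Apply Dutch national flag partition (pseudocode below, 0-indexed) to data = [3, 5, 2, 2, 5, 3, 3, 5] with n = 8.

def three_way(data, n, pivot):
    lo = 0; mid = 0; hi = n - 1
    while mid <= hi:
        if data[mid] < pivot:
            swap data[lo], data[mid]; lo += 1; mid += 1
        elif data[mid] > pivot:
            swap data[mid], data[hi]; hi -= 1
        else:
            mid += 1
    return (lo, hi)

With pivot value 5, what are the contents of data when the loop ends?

[3, 2, 2, 3, 3, 5, 5, 5]

pivot = 5; lo=0, mid=0, hi=7
data[mid]=3<5: swap data[0],data[0]; lo=1,mid=1 → [3, 5, 2, 2, 5, 3, 3, 5]
data[mid]=5=5: mid=2
data[mid]=2<5: swap data[1],data[2]; lo=2,mid=3 → [3, 2, 5, 2, 5, 3, 3, 5]
data[mid]=2<5: swap data[2],data[3]; lo=3,mid=4 → [3, 2, 2, 5, 5, 3, 3, 5]
data[mid]=5=5: mid=5
data[mid]=3<5: swap data[3],data[5]; lo=4,mid=6 → [3, 2, 2, 3, 5, 5, 3, 5]
data[mid]=3<5: swap data[4],data[6]; lo=5,mid=7 → [3, 2, 2, 3, 3, 5, 5, 5]
data[mid]=5=5: mid=8
end: lo=5, hi=7; data = [3, 2, 2, 3, 3, 5, 5, 5]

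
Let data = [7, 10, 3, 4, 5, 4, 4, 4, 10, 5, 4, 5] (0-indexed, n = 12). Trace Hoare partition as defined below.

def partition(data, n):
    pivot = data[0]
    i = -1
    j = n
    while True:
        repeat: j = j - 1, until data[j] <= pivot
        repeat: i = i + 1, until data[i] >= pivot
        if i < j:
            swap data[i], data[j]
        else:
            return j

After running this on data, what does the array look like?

[5, 4, 3, 4, 5, 4, 4, 4, 5, 10, 10, 7]

pivot=7
j stops at 11 (5), i stops at 0 (7); swap ⇒ [5, 10, 3, 4, 5, 4, 4, 4, 10, 5, 4, 7]
j stops at 10 (4), i stops at 1 (10); swap ⇒ [5, 4, 3, 4, 5, 4, 4, 4, 10, 5, 10, 7]
j stops at 9 (5), i stops at 8 (10); swap ⇒ [5, 4, 3, 4, 5, 4, 4, 4, 5, 10, 10, 7]
j stops at 8, i stops at 9; i≥j ⇒ return 8. data=[5, 4, 3, 4, 5, 4, 4, 4, 5, 10, 10, 7]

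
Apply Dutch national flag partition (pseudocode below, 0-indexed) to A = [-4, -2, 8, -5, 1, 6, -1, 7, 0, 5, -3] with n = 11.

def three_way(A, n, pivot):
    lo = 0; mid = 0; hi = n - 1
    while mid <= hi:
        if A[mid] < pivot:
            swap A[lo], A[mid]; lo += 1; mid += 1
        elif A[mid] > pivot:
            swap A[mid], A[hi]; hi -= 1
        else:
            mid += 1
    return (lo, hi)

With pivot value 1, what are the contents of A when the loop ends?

lo=0 mid=0 hi=10
-4<1: swap(0,0), lo=1 mid=1 ⇒ [-4, -2, 8, -5, 1, 6, -1, 7, 0, 5, -3]
-2<1: swap(1,1), lo=2 mid=2 ⇒ [-4, -2, 8, -5, 1, 6, -1, 7, 0, 5, -3]
8>1: swap(2,10), hi=9 ⇒ [-4, -2, -3, -5, 1, 6, -1, 7, 0, 5, 8]
-3<1: swap(2,2), lo=3 mid=3 ⇒ [-4, -2, -3, -5, 1, 6, -1, 7, 0, 5, 8]
-5<1: swap(3,3), lo=4 mid=4 ⇒ [-4, -2, -3, -5, 1, 6, -1, 7, 0, 5, 8]
1=1: mid=5
6>1: swap(5,9), hi=8 ⇒ [-4, -2, -3, -5, 1, 5, -1, 7, 0, 6, 8]
5>1: swap(5,8), hi=7 ⇒ [-4, -2, -3, -5, 1, 0, -1, 7, 5, 6, 8]
0<1: swap(4,5), lo=5 mid=6 ⇒ [-4, -2, -3, -5, 0, 1, -1, 7, 5, 6, 8]
-1<1: swap(5,6), lo=6 mid=7 ⇒ [-4, -2, -3, -5, 0, -1, 1, 7, 5, 6, 8]
7>1: swap(7,7), hi=6 ⇒ [-4, -2, -3, -5, 0, -1, 1, 7, 5, 6, 8]
done. lo=6 hi=6; A=[-4, -2, -3, -5, 0, -1, 1, 7, 5, 6, 8]

[-4, -2, -3, -5, 0, -1, 1, 7, 5, 6, 8]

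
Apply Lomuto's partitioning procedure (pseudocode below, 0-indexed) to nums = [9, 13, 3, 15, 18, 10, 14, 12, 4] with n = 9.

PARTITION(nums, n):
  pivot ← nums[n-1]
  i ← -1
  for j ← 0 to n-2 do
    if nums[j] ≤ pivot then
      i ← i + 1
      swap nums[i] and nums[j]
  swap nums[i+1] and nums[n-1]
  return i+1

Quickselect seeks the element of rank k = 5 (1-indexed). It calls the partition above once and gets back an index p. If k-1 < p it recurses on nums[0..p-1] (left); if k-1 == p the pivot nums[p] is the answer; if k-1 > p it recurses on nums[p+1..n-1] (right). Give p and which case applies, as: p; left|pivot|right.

1; right

pivot=4, i=-1
j=0: 9>4, skip
j=1: 13>4, skip
j=2: 3≤4, i=0, swap(0,2) ⇒ [3, 13, 9, 15, 18, 10, 14, 12, 4]
j=3: 15>4, skip
j=4: 18>4, skip
j=5: 10>4, skip
j=6: 14>4, skip
j=7: 12>4, skip
swap(1,8) ⇒ [3, 4, 9, 15, 18, 10, 14, 12, 13]; return 1
p = 1; k-1 = 4 > 1 ⇒ right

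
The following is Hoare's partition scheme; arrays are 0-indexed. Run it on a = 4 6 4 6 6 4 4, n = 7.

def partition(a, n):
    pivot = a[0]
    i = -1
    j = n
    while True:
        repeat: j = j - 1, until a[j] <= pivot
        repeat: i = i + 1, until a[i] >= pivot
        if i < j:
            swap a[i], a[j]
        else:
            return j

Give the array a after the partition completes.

pivot = a[0] = 4; i = -1, j = 7
j→6 (a[6]=4≤4), i→0 (a[0]=4≥4); i<j, swap → 4 6 4 6 6 4 4
j→5 (a[5]=4≤4), i→1 (a[1]=6≥4); i<j, swap → 4 4 4 6 6 6 4
j→2, i→2; i≥j, return j=2. a = 4 4 4 6 6 6 4

4 4 4 6 6 6 4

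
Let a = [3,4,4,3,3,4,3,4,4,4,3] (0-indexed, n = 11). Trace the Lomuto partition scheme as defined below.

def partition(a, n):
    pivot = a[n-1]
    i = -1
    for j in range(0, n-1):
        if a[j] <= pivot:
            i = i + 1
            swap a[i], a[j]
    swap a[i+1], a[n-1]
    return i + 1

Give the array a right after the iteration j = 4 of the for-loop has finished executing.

[3,3,3,4,4,4,3,4,4,4,3]

pivot=3, i=-1
j=0: 3≤3, i=0, swap(0,0) ⇒ [3,4,4,3,3,4,3,4,4,4,3]
j=1: 4>3, skip
j=2: 4>3, skip
j=3: 3≤3, i=1, swap(1,3) ⇒ [3,3,4,4,3,4,3,4,4,4,3]
j=4: 3≤3, i=2, swap(2,4) ⇒ [3,3,3,4,4,4,3,4,4,4,3]
(after j=4) a = [3,3,3,4,4,4,3,4,4,4,3]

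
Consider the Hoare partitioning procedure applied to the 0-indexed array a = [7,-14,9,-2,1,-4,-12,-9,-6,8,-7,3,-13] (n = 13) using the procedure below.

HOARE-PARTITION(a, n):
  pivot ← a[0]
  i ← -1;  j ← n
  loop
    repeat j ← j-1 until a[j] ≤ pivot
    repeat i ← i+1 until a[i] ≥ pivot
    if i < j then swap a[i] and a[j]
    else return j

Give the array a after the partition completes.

[-13,-14,3,-2,1,-4,-12,-9,-6,-7,8,9,7]

pivot = a[0] = 7; i = -1, j = 13
j→12 (a[12]=-13≤7), i→0 (a[0]=7≥7); i<j, swap → [-13,-14,9,-2,1,-4,-12,-9,-6,8,-7,3,7]
j→11 (a[11]=3≤7), i→2 (a[2]=9≥7); i<j, swap → [-13,-14,3,-2,1,-4,-12,-9,-6,8,-7,9,7]
j→10 (a[10]=-7≤7), i→9 (a[9]=8≥7); i<j, swap → [-13,-14,3,-2,1,-4,-12,-9,-6,-7,8,9,7]
j→9, i→10; i≥j, return j=9. a = [-13,-14,3,-2,1,-4,-12,-9,-6,-7,8,9,7]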